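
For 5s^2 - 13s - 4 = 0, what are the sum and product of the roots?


For as^2+bs+c=0: sum = -b/a, product = c/a.
a=5, b=-13, c=-4
Sum = -(-13)/5 = 13/5
Product = (-4)/5 = -4/5


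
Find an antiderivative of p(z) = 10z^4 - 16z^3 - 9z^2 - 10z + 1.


Reverse power rule on each term:
  ∫ 10z^4 dz = 2z^5
  ∫ -16z^3 dz = -4z^4
  ∫ -9z^2 dz = -3z^3
  ∫ -10z dz = -5z^2
  ∫ 1 dz = z
F(z) = 2z^5 - 4z^4 - 3z^3 - 5z^2 + z + C


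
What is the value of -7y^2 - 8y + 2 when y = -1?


Using direct substitution:
  -7 * (-1)^2 = -7
  -8 * (-1)^1 = 8
  constant: 2
Sum = -7 + 8 + 2 = 3


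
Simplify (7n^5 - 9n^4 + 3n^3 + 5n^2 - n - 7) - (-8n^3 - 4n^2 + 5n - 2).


Distribute the minus sign:
  (7n^5 - 9n^4 + 3n^3 + 5n^2 - n - 7)
- (-8n^3 - 4n^2 + 5n - 2)
Negate second polynomial: 8n^3 + 4n^2 - 5n + 2
Add: 7n^5 - 9n^4 + 11n^3 + 9n^2 - 6n - 5


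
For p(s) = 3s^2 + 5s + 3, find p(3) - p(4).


p(3) = 45
p(4) = 71
p(3) - p(4) = 45 - 71 = -26


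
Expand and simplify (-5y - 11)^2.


Expand (-5y - 11)^2 by repeated multiplication:
= 25y^2 + 110y + 121


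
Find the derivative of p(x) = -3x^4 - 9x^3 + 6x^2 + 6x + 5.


Apply the power rule term by term:
  d/dx(-3x^4) = -12x^3
  d/dx(-9x^3) = -27x^2
  d/dx(6x^2) = 12x
  d/dx(6x) = 6
  d/dx(5) = 0
p'(x) = -12x^3 - 27x^2 + 12x + 6


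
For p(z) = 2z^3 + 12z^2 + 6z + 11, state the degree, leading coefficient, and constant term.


Highest power of z is 3, with coefficient 2. Constant term is 11.
Degree = 3, leading coefficient = 2, constant term = 11


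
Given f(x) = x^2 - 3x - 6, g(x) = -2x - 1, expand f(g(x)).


Substitute g(x) into f:
f(g(x)) = 1*(-2x - 1)^2 + (-3)*(-2x - 1) + (-6)
(-2x - 1)^2 = 4x^2 + 4x + 1
Expand and combine: 4x^2 + 10x - 2


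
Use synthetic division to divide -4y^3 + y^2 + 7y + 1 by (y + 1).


Synthetic division with c = -1. Coefficients: -4, 1, 7, 1
Bring down -4.
  -4 * -1 = 4; 4 + 1 = 5
  5 * -1 = -5; -5 + 7 = 2
  2 * -1 = -2; -2 + 1 = -1
Quotient: -4y^2 + 5y + 2, Remainder: -1


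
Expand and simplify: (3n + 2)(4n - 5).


Distribute each term of the first polynomial:
  (3n)(4n - 5) = 12n^2 - 15n
  (2)(4n - 5) = 8n - 10
Sum: 12n^2 - 7n - 10


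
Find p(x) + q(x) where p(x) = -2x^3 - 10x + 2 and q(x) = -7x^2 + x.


Align terms by degree and add:
  -2x^3 - 10x + 2
  -7x^2 + x
= -2x^3 - 7x^2 - 9x + 2


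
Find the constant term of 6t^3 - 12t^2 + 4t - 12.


Read off the constant term: -12


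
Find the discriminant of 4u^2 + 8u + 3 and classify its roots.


D = b^2 - 4ac = (8)^2 - 4(4)(3) = 64 - 48 = 16
Since D > 0: two distinct rational roots


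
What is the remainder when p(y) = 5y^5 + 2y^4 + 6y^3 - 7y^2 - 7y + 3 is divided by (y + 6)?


By the Remainder Theorem, the remainder equals p(-6):
  5*(-6)^5 = -38880
  2*(-6)^4 = 2592
  6*(-6)^3 = -1296
  -7*(-6)^2 = -252
  -7*(-6)^1 = 42
  constant: 3
Sum: -38880 + 2592 - 1296 - 252 + 42 + 3 = -37791


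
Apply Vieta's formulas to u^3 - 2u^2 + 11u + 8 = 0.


Monic cubic u^3+bu^2+cu+d=0: sum=-b, pairwise sum=c, product=-d.
b=-2, c=11, d=8
r1+r2+r3 = 2
r1r2+r1r3+r2r3 = 11
r1r2r3 = -8


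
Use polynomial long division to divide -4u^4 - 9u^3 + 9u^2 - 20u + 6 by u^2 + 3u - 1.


(-4u^4 - 9u^3 + 9u^2 - 20u + 6) / (u^2 + 3u - 1)
Step 1: -4u^2 * (u^2 + 3u - 1) = -4u^4 - 12u^3 + 4u^2; subtract.
Step 2: 3u * (u^2 + 3u - 1) = 3u^3 + 9u^2 - 3u; subtract.
Step 3: -4 * (u^2 + 3u - 1) = -4u^2 - 12u + 4; subtract.
Quotient: -4u^2 + 3u - 4, Remainder: -5u + 2


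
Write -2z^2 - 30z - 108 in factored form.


Roots satisfy r1 + r2 = -b/a = -15 and r1*r2 = c/a = 54.
So r1 = -9, r2 = -6.
-2z^2 - 30z - 108 = -2(z - r1)(z - r2) = -2(z + 9)(z + 6)


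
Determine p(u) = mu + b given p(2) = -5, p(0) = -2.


p(u) = mu + b. Using p(2)=-5, p(0)=-2:
m = (-5 + 2)/(2) = -3/2 = -3/2
b = -5 - m*(2) = -5 + 3 = -2
p(u) = -(3/2)u - 2


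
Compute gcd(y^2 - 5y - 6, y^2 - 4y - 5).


Factor each:
  y^2 - 5y - 6 = (y + 1)(y - 6)
  y^2 - 4y - 5 = (y + 1)(y - 5)
Common monic factor: y + 1


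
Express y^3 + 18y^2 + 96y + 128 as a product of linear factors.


Try integer roots (divisors of 128). y=-8: p(-8)=0.
Divide out (y + 8): quotient is y^2 + 10y + 16.
Factor the quadratic: (y + 2)(y + 8)
Result: (y + 8)(y + 2)(y + 8)


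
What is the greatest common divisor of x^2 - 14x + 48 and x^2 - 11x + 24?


Factor each:
  x^2 - 14x + 48 = (x - 8)(x - 6)
  x^2 - 11x + 24 = (x - 8)(x - 3)
Common monic factor: x - 8


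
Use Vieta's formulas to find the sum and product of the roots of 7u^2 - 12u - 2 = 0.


For au^2+bu+c=0: sum = -b/a, product = c/a.
a=7, b=-12, c=-2
Sum = -(-12)/7 = 12/7
Product = (-2)/7 = -2/7


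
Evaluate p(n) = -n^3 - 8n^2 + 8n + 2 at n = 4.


Using direct substitution:
  -1 * (4)^3 = -64
  -8 * (4)^2 = -128
  8 * (4)^1 = 32
  constant: 2
Sum = -64 - 128 + 32 + 2 = -158


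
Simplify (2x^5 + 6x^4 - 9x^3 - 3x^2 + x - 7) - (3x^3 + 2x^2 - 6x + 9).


Distribute the minus sign:
  (2x^5 + 6x^4 - 9x^3 - 3x^2 + x - 7)
- (3x^3 + 2x^2 - 6x + 9)
Negate second polynomial: -3x^3 - 2x^2 + 6x - 9
Add: 2x^5 + 6x^4 - 12x^3 - 5x^2 + 7x - 16


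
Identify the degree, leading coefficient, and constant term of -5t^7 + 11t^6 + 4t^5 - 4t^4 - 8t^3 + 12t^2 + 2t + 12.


Highest power of t is 7, with coefficient -5. Constant term is 12.
Degree = 7, leading coefficient = -5, constant term = 12


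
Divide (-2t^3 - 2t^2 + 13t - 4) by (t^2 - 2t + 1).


(-2t^3 - 2t^2 + 13t - 4) / (t^2 - 2t + 1)
Step 1: -2t * (t^2 - 2t + 1) = -2t^3 + 4t^2 - 2t; subtract.
Step 2: -6 * (t^2 - 2t + 1) = -6t^2 + 12t - 6; subtract.
Quotient: -2t - 6, Remainder: 3t + 2


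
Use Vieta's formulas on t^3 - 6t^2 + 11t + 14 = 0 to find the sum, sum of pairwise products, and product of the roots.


Monic cubic t^3+bt^2+ct+d=0: sum=-b, pairwise sum=c, product=-d.
b=-6, c=11, d=14
r1+r2+r3 = 6
r1r2+r1r3+r2r3 = 11
r1r2r3 = -14


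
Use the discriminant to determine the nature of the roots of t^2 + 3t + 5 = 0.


D = b^2 - 4ac = (3)^2 - 4(1)(5) = 9 - 20 = -11
Since D < 0: two complex conjugate roots (no real roots)


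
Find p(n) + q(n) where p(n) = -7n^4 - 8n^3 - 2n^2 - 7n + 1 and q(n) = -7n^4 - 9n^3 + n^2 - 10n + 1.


Align terms by degree and add:
  -7n^4 - 8n^3 - 2n^2 - 7n + 1
  -7n^4 - 9n^3 + n^2 - 10n + 1
= -14n^4 - 17n^3 - n^2 - 17n + 2


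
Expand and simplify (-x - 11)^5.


Expand (-x - 11)^5 by repeated multiplication:
  (-x - 11)^2 = x^2 + 22x + 121
  (-x - 11)^3 = -x^3 - 33x^2 - 363x - 1331
  (-x - 11)^4 = x^4 + 44x^3 + 726x^2 + 5324x + 14641
= -x^5 - 55x^4 - 1210x^3 - 13310x^2 - 73205x - 161051


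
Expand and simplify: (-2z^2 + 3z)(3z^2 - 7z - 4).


Distribute each term of the first polynomial:
  (-2z^2)(3z^2 - 7z - 4) = -6z^4 + 14z^3 + 8z^2
  (3z)(3z^2 - 7z - 4) = 9z^3 - 21z^2 - 12z
Sum: -6z^4 + 23z^3 - 13z^2 - 12z


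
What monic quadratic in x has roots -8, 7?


p(x) = (x + 8)(x - 7)
Expand: x^2 + x - 56


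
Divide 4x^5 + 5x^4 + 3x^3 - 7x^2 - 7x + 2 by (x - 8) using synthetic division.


Synthetic division with c = 8. Coefficients: 4, 5, 3, -7, -7, 2
Bring down 4.
  4 * 8 = 32; 32 + 5 = 37
  37 * 8 = 296; 296 + 3 = 299
  299 * 8 = 2392; 2392 - 7 = 2385
  2385 * 8 = 19080; 19080 - 7 = 19073
  19073 * 8 = 152584; 152584 + 2 = 152586
Quotient: 4x^4 + 37x^3 + 299x^2 + 2385x + 19073, Remainder: 152586


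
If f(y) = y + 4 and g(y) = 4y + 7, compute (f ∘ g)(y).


Substitute g(y) into f:
f(g(y)) = 1*(4y + 7) + 4
Expand and combine: 4y + 11


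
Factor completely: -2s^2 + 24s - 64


Roots satisfy r1 + r2 = -b/a = 12 and r1*r2 = c/a = 32.
So r1 = 8, r2 = 4.
-2s^2 + 24s - 64 = -2(s - r1)(s - r2) = -2(s - 8)(s - 4)


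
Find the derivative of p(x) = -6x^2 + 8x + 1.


Apply the power rule term by term:
  d/dx(-6x^2) = -12x
  d/dx(8x) = 8
  d/dx(1) = 0
p'(x) = -12x + 8


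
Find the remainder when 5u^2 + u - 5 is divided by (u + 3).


By the Remainder Theorem, the remainder equals p(-3):
  5*(-3)^2 = 45
  1*(-3)^1 = -3
  constant: -5
Sum: 45 - 3 - 5 = 37


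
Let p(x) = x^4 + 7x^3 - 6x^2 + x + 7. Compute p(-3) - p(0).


p(-3) = -158
p(0) = 7
p(-3) - p(0) = -158 - 7 = -165


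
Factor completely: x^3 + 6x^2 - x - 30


Try integer roots (divisors of -30). x=2: p(2)=0.
Divide out (x - 2): quotient is x^2 + 8x + 15.
Factor the quadratic: (x + 3)(x + 5)
Result: (x - 2)(x + 3)(x + 5)


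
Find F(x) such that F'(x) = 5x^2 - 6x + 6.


Reverse power rule on each term:
  ∫ 5x^2 dx = (5/3)x^3
  ∫ -6x dx = -3x^2
  ∫ 6 dx = 6x
F(x) = (5/3)x^3 - 3x^2 + 6x + C


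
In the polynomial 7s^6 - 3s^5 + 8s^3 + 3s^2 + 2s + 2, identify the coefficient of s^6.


Read off the coefficient of s^6: 7


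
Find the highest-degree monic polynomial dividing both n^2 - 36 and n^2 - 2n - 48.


Factor each:
  n^2 - 36 = (n + 6)(n - 6)
  n^2 - 2n - 48 = (n + 6)(n - 8)
Common monic factor: n + 6


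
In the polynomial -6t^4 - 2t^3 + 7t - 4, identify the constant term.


Read off the constant term: -4


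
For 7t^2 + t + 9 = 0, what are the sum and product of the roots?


For at^2+bt+c=0: sum = -b/a, product = c/a.
a=7, b=1, c=9
Sum = -(1)/7 = -1/7
Product = (9)/7 = 9/7


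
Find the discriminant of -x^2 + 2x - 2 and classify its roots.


D = b^2 - 4ac = (2)^2 - 4(-1)(-2) = 4 - 8 = -4
Since D < 0: two complex conjugate roots (no real roots)


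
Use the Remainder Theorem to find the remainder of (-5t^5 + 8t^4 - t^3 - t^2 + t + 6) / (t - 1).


By the Remainder Theorem, the remainder equals p(1):
  -5*(1)^5 = -5
  8*(1)^4 = 8
  -1*(1)^3 = -1
  -1*(1)^2 = -1
  1*(1)^1 = 1
  constant: 6
Sum: -5 + 8 - 1 - 1 + 1 + 6 = 8


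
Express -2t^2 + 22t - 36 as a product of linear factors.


Roots satisfy r1 + r2 = -b/a = 11 and r1*r2 = c/a = 18.
So r1 = 2, r2 = 9.
-2t^2 + 22t - 36 = -2(t - r1)(t - r2) = -2(t - 2)(t - 9)


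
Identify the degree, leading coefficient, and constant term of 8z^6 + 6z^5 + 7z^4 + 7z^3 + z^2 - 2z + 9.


Highest power of z is 6, with coefficient 8. Constant term is 9.
Degree = 6, leading coefficient = 8, constant term = 9


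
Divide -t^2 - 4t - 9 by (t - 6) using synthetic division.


Synthetic division with c = 6. Coefficients: -1, -4, -9
Bring down -1.
  -1 * 6 = -6; -6 - 4 = -10
  -10 * 6 = -60; -60 - 9 = -69
Quotient: -t - 10, Remainder: -69


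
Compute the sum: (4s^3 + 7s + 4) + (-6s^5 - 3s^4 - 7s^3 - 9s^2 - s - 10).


Align terms by degree and add:
  4s^3 + 7s + 4
  -6s^5 - 3s^4 - 7s^3 - 9s^2 - s - 10
= -6s^5 - 3s^4 - 3s^3 - 9s^2 + 6s - 6


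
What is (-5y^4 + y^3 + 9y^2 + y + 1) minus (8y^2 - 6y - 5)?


Distribute the minus sign:
  (-5y^4 + y^3 + 9y^2 + y + 1)
- (8y^2 - 6y - 5)
Negate second polynomial: -8y^2 + 6y + 5
Add: -5y^4 + y^3 + y^2 + 7y + 6


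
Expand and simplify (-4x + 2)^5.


Expand (-4x + 2)^5 by repeated multiplication:
  (-4x + 2)^2 = 16x^2 - 16x + 4
  (-4x + 2)^3 = -64x^3 + 96x^2 - 48x + 8
  (-4x + 2)^4 = 256x^4 - 512x^3 + 384x^2 - 128x + 16
= -1024x^5 + 2560x^4 - 2560x^3 + 1280x^2 - 320x + 32


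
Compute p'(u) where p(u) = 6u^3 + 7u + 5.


Apply the power rule term by term:
  d/du(6u^3) = 18u^2
  d/du(7u) = 7
  d/du(5) = 0
p'(u) = 18u^2 + 7


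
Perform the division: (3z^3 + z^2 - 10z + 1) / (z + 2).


(3z^3 + z^2 - 10z + 1) / (z + 2)
Step 1: 3z^2 * (z + 2) = 3z^3 + 6z^2; subtract.
Step 2: -5z * (z + 2) = -5z^2 - 10z; subtract.
Step 3: 0 * (z + 2) = 0; subtract.
Quotient: 3z^2 - 5z, Remainder: 1


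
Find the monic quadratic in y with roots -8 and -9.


p(y) = (y + 8)(y + 9)
Expand: y^2 + 17y + 72


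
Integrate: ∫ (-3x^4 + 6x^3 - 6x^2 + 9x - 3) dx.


Reverse power rule on each term:
  ∫ -3x^4 dx = -(3/5)x^5
  ∫ 6x^3 dx = (3/2)x^4
  ∫ -6x^2 dx = -2x^3
  ∫ 9x dx = (9/2)x^2
  ∫ -3 dx = -3x
F(x) = -(3/5)x^5 + (3/2)x^4 - 2x^3 + (9/2)x^2 - 3x + C


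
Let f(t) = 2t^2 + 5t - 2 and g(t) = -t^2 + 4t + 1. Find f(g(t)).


Substitute g(t) into f:
f(g(t)) = 2*(-t^2 + 4t + 1)^2 + 5*(-t^2 + 4t + 1) + (-2)
(-t^2 + 4t + 1)^2 = t^4 - 8t^3 + 14t^2 + 8t + 1
Expand and combine: 2t^4 - 16t^3 + 23t^2 + 36t + 5


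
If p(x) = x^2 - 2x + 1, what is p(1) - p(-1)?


p(1) = 0
p(-1) = 4
p(1) - p(-1) = 0 - 4 = -4


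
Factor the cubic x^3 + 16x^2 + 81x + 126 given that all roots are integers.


Try integer roots (divisors of 126). x=-6: p(-6)=0.
Divide out (x + 6): quotient is x^2 + 10x + 21.
Factor the quadratic: (x + 7)(x + 3)
Result: (x + 6)(x + 7)(x + 3)


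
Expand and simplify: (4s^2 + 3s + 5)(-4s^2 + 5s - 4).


Distribute each term of the first polynomial:
  (4s^2)(-4s^2 + 5s - 4) = -16s^4 + 20s^3 - 16s^2
  (3s)(-4s^2 + 5s - 4) = -12s^3 + 15s^2 - 12s
  (5)(-4s^2 + 5s - 4) = -20s^2 + 25s - 20
Sum: -16s^4 + 8s^3 - 21s^2 + 13s - 20


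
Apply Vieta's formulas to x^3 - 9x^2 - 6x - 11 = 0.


Monic cubic x^3+bx^2+cx+d=0: sum=-b, pairwise sum=c, product=-d.
b=-9, c=-6, d=-11
r1+r2+r3 = 9
r1r2+r1r3+r2r3 = -6
r1r2r3 = 11


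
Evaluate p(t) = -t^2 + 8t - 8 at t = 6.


Using direct substitution:
  -1 * (6)^2 = -36
  8 * (6)^1 = 48
  constant: -8
Sum = -36 + 48 - 8 = 4


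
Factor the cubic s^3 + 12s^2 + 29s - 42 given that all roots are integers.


Try integer roots (divisors of -42). s=-7: p(-7)=0.
Divide out (s + 7): quotient is s^2 + 5s - 6.
Factor the quadratic: (s - 1)(s + 6)
Result: (s + 7)(s - 1)(s + 6)


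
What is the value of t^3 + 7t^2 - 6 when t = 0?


Using direct substitution:
  1 * (0)^3 = 0
  7 * (0)^2 = 0
  0 * (0)^1 = 0
  constant: -6
Sum = 0 + 0 + 0 - 6 = -6


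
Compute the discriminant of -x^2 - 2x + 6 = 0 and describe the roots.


D = b^2 - 4ac = (-2)^2 - 4(-1)(6) = 4 + 24 = 28
Since D > 0: two distinct irrational roots


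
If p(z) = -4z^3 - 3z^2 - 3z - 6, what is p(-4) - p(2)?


p(-4) = 214
p(2) = -56
p(-4) - p(2) = 214 + 56 = 270


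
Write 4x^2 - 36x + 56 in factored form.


Roots satisfy r1 + r2 = -b/a = 9 and r1*r2 = c/a = 14.
So r1 = 7, r2 = 2.
4x^2 - 36x + 56 = 4(x - r1)(x - r2) = 4(x - 7)(x - 2)


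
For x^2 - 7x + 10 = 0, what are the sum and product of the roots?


For ax^2+bx+c=0: sum = -b/a, product = c/a.
a=1, b=-7, c=10
Sum = -(-7)/1 = 7
Product = (10)/1 = 10


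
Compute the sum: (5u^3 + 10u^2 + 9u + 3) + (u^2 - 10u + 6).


Align terms by degree and add:
  5u^3 + 10u^2 + 9u + 3
+ u^2 - 10u + 6
= 5u^3 + 11u^2 - u + 9


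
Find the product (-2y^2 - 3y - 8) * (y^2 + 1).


Distribute each term of the first polynomial:
  (-2y^2)(y^2 + 1) = -2y^4 - 2y^2
  (-3y)(y^2 + 1) = -3y^3 - 3y
  (-8)(y^2 + 1) = -8y^2 - 8
Sum: -2y^4 - 3y^3 - 10y^2 - 3y - 8


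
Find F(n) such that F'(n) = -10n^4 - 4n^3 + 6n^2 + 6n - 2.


Reverse power rule on each term:
  ∫ -10n^4 dn = -2n^5
  ∫ -4n^3 dn = -n^4
  ∫ 6n^2 dn = 2n^3
  ∫ 6n dn = 3n^2
  ∫ -2 dn = -2n
F(n) = -2n^5 - n^4 + 2n^3 + 3n^2 - 2n + C


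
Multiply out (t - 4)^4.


Expand (t - 4)^4 by repeated multiplication:
  (t - 4)^2 = t^2 - 8t + 16
  (t - 4)^3 = t^3 - 12t^2 + 48t - 64
= t^4 - 16t^3 + 96t^2 - 256t + 256


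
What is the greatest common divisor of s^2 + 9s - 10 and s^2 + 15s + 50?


Factor each:
  s^2 + 9s - 10 = (s + 10)(s - 1)
  s^2 + 15s + 50 = (s + 10)(s + 5)
Common monic factor: s + 10


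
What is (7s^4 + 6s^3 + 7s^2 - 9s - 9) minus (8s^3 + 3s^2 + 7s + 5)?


Distribute the minus sign:
  (7s^4 + 6s^3 + 7s^2 - 9s - 9)
- (8s^3 + 3s^2 + 7s + 5)
Negate second polynomial: -8s^3 - 3s^2 - 7s - 5
Add: 7s^4 - 2s^3 + 4s^2 - 16s - 14


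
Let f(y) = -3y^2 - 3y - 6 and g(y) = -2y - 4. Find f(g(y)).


Substitute g(y) into f:
f(g(y)) = -3*(-2y - 4)^2 + (-3)*(-2y - 4) + (-6)
(-2y - 4)^2 = 4y^2 + 16y + 16
Expand and combine: -12y^2 - 42y - 42


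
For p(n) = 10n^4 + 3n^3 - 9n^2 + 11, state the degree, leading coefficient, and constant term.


Highest power of n is 4, with coefficient 10. Constant term is 11.
Degree = 4, leading coefficient = 10, constant term = 11


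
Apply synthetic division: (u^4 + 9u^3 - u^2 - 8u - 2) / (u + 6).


Synthetic division with c = -6. Coefficients: 1, 9, -1, -8, -2
Bring down 1.
  1 * -6 = -6; -6 + 9 = 3
  3 * -6 = -18; -18 - 1 = -19
  -19 * -6 = 114; 114 - 8 = 106
  106 * -6 = -636; -636 - 2 = -638
Quotient: u^3 + 3u^2 - 19u + 106, Remainder: -638


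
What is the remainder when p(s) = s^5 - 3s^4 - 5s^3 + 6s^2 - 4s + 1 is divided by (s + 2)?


By the Remainder Theorem, the remainder equals p(-2):
  1*(-2)^5 = -32
  -3*(-2)^4 = -48
  -5*(-2)^3 = 40
  6*(-2)^2 = 24
  -4*(-2)^1 = 8
  constant: 1
Sum: -32 - 48 + 40 + 24 + 8 + 1 = -7


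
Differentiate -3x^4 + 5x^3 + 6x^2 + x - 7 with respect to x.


Apply the power rule term by term:
  d/dx(-3x^4) = -12x^3
  d/dx(5x^3) = 15x^2
  d/dx(6x^2) = 12x
  d/dx(x) = 1
  d/dx(-7) = 0
p'(x) = -12x^3 + 15x^2 + 12x + 1


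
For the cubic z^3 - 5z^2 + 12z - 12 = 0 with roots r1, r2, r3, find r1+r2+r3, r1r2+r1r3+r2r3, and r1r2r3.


Monic cubic z^3+bz^2+cz+d=0: sum=-b, pairwise sum=c, product=-d.
b=-5, c=12, d=-12
r1+r2+r3 = 5
r1r2+r1r3+r2r3 = 12
r1r2r3 = 12


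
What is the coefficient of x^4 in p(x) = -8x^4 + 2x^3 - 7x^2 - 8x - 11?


Read off the coefficient of x^4: -8


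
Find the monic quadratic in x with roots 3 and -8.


p(x) = (x - 3)(x + 8)
Expand: x^2 + 5x - 24


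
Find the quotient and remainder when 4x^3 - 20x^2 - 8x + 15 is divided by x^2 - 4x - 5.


(4x^3 - 20x^2 - 8x + 15) / (x^2 - 4x - 5)
Step 1: 4x * (x^2 - 4x - 5) = 4x^3 - 16x^2 - 20x; subtract.
Step 2: -4 * (x^2 - 4x - 5) = -4x^2 + 16x + 20; subtract.
Quotient: 4x - 4, Remainder: -4x - 5


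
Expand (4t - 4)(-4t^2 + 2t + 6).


Distribute each term of the first polynomial:
  (4t)(-4t^2 + 2t + 6) = -16t^3 + 8t^2 + 24t
  (-4)(-4t^2 + 2t + 6) = 16t^2 - 8t - 24
Sum: -16t^3 + 24t^2 + 16t - 24


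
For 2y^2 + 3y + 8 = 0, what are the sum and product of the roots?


For ay^2+by+c=0: sum = -b/a, product = c/a.
a=2, b=3, c=8
Sum = -(3)/2 = -3/2
Product = (8)/2 = 4


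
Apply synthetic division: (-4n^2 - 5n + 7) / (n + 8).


Synthetic division with c = -8. Coefficients: -4, -5, 7
Bring down -4.
  -4 * -8 = 32; 32 - 5 = 27
  27 * -8 = -216; -216 + 7 = -209
Quotient: -4n + 27, Remainder: -209


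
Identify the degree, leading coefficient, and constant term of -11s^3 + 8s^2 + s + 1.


Highest power of s is 3, with coefficient -11. Constant term is 1.
Degree = 3, leading coefficient = -11, constant term = 1


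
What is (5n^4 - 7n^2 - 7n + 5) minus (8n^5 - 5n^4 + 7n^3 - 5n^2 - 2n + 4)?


Distribute the minus sign:
  (5n^4 - 7n^2 - 7n + 5)
- (8n^5 - 5n^4 + 7n^3 - 5n^2 - 2n + 4)
Negate second polynomial: -8n^5 + 5n^4 - 7n^3 + 5n^2 + 2n - 4
Add: -8n^5 + 10n^4 - 7n^3 - 2n^2 - 5n + 1


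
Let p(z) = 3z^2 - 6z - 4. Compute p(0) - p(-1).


p(0) = -4
p(-1) = 5
p(0) - p(-1) = -4 - 5 = -9


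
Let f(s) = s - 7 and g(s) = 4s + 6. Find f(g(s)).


Substitute g(s) into f:
f(g(s)) = 1*(4s + 6) + (-7)
Expand and combine: 4s - 1


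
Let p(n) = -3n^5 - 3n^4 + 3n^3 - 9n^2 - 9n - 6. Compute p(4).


Using direct substitution:
  -3 * (4)^5 = -3072
  -3 * (4)^4 = -768
  3 * (4)^3 = 192
  -9 * (4)^2 = -144
  -9 * (4)^1 = -36
  constant: -6
Sum = -3072 - 768 + 192 - 144 - 36 - 6 = -3834


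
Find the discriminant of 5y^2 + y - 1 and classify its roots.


D = b^2 - 4ac = (1)^2 - 4(5)(-1) = 1 + 20 = 21
Since D > 0: two distinct irrational roots


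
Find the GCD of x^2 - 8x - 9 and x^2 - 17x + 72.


Factor each:
  x^2 - 8x - 9 = (x - 9)(x + 1)
  x^2 - 17x + 72 = (x - 9)(x - 8)
Common monic factor: x - 9


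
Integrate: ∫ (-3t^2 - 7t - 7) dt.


Reverse power rule on each term:
  ∫ -3t^2 dt = -t^3
  ∫ -7t dt = -(7/2)t^2
  ∫ -7 dt = -7t
F(t) = -t^3 - (7/2)t^2 - 7t + C


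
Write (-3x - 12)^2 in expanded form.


Expand (-3x - 12)^2 by repeated multiplication:
= 9x^2 + 72x + 144


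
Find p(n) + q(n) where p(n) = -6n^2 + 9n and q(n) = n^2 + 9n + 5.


Align terms by degree and add:
  -6n^2 + 9n
+ n^2 + 9n + 5
= -5n^2 + 18n + 5


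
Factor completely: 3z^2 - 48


Roots satisfy r1 + r2 = -b/a = 0 and r1*r2 = c/a = -16.
So r1 = 4, r2 = -4.
3z^2 - 48 = 3(z - r1)(z - r2) = 3(z - 4)(z + 4)


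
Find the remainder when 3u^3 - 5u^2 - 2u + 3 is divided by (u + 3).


By the Remainder Theorem, the remainder equals p(-3):
  3*(-3)^3 = -81
  -5*(-3)^2 = -45
  -2*(-3)^1 = 6
  constant: 3
Sum: -81 - 45 + 6 + 3 = -117


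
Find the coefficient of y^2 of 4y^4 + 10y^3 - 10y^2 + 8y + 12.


Read off the coefficient of y^2: -10


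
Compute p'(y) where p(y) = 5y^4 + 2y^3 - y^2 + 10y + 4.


Apply the power rule term by term:
  d/dy(5y^4) = 20y^3
  d/dy(2y^3) = 6y^2
  d/dy(-y^2) = -2y
  d/dy(10y) = 10
  d/dy(4) = 0
p'(y) = 20y^3 + 6y^2 - 2y + 10


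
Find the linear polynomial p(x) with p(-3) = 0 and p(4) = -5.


p(x) = mx + b. Using p(-3)=0, p(4)=-5:
m = (0 + 5)/(-3 - 4) = 5/-7 = -5/7
b = 0 - m*(-3) = 0 - 15/7 = -15/7
p(x) = -(5/7)x - (15/7)


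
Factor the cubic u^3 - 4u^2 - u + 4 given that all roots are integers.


Try integer roots (divisors of 4). u=1: p(1)=0.
Divide out (u - 1): quotient is u^2 - 3u - 4.
Factor the quadratic: (u - 4)(u + 1)
Result: (u - 1)(u - 4)(u + 1)


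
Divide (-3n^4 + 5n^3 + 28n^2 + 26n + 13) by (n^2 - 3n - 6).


(-3n^4 + 5n^3 + 28n^2 + 26n + 13) / (n^2 - 3n - 6)
Step 1: -3n^2 * (n^2 - 3n - 6) = -3n^4 + 9n^3 + 18n^2; subtract.
Step 2: -4n * (n^2 - 3n - 6) = -4n^3 + 12n^2 + 24n; subtract.
Step 3: -2 * (n^2 - 3n - 6) = -2n^2 + 6n + 12; subtract.
Quotient: -3n^2 - 4n - 2, Remainder: -4n + 1


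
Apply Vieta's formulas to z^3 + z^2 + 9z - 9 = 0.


Monic cubic z^3+bz^2+cz+d=0: sum=-b, pairwise sum=c, product=-d.
b=1, c=9, d=-9
r1+r2+r3 = -1
r1r2+r1r3+r2r3 = 9
r1r2r3 = 9


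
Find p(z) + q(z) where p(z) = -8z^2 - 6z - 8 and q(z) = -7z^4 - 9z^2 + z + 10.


Align terms by degree and add:
  -8z^2 - 6z - 8
  -7z^4 - 9z^2 + z + 10
= -7z^4 - 17z^2 - 5z + 2


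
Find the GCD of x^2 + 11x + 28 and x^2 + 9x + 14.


Factor each:
  x^2 + 11x + 28 = (x + 7)(x + 4)
  x^2 + 9x + 14 = (x + 7)(x + 2)
Common monic factor: x + 7


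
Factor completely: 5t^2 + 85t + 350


Roots satisfy r1 + r2 = -b/a = -17 and r1*r2 = c/a = 70.
So r1 = -7, r2 = -10.
5t^2 + 85t + 350 = 5(t - r1)(t - r2) = 5(t + 7)(t + 10)


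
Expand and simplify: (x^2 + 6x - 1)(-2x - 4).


Distribute each term of the first polynomial:
  (x^2)(-2x - 4) = -2x^3 - 4x^2
  (6x)(-2x - 4) = -12x^2 - 24x
  (-1)(-2x - 4) = 2x + 4
Sum: -2x^3 - 16x^2 - 22x + 4


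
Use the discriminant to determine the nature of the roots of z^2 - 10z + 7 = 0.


D = b^2 - 4ac = (-10)^2 - 4(1)(7) = 100 - 28 = 72
Since D > 0: two distinct irrational roots


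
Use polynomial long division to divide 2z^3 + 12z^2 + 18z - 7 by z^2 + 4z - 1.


(2z^3 + 12z^2 + 18z - 7) / (z^2 + 4z - 1)
Step 1: 2z * (z^2 + 4z - 1) = 2z^3 + 8z^2 - 2z; subtract.
Step 2: 4 * (z^2 + 4z - 1) = 4z^2 + 16z - 4; subtract.
Quotient: 2z + 4, Remainder: 4z - 3


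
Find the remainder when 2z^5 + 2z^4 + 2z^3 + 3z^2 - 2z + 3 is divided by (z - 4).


By the Remainder Theorem, the remainder equals p(4):
  2*(4)^5 = 2048
  2*(4)^4 = 512
  2*(4)^3 = 128
  3*(4)^2 = 48
  -2*(4)^1 = -8
  constant: 3
Sum: 2048 + 512 + 128 + 48 - 8 + 3 = 2731


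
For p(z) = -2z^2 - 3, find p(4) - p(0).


p(4) = -35
p(0) = -3
p(4) - p(0) = -35 + 3 = -32


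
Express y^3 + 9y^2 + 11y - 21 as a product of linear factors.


Try integer roots (divisors of -21). y=1: p(1)=0.
Divide out (y - 1): quotient is y^2 + 10y + 21.
Factor the quadratic: (y + 7)(y + 3)
Result: (y - 1)(y + 7)(y + 3)


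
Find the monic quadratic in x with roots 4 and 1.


p(x) = (x - 4)(x - 1)
Expand: x^2 - 5x + 4


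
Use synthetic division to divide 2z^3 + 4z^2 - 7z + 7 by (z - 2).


Synthetic division with c = 2. Coefficients: 2, 4, -7, 7
Bring down 2.
  2 * 2 = 4; 4 + 4 = 8
  8 * 2 = 16; 16 - 7 = 9
  9 * 2 = 18; 18 + 7 = 25
Quotient: 2z^2 + 8z + 9, Remainder: 25


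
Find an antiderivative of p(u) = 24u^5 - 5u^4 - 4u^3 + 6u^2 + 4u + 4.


Reverse power rule on each term:
  ∫ 24u^5 du = 4u^6
  ∫ -5u^4 du = -u^5
  ∫ -4u^3 du = -u^4
  ∫ 6u^2 du = 2u^3
  ∫ 4u du = 2u^2
  ∫ 4 du = 4u
F(u) = 4u^6 - u^5 - u^4 + 2u^3 + 2u^2 + 4u + C


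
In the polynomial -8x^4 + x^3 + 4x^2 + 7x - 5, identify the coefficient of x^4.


Read off the coefficient of x^4: -8


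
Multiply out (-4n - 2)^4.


Expand (-4n - 2)^4 by repeated multiplication:
  (-4n - 2)^2 = 16n^2 + 16n + 4
  (-4n - 2)^3 = -64n^3 - 96n^2 - 48n - 8
= 256n^4 + 512n^3 + 384n^2 + 128n + 16


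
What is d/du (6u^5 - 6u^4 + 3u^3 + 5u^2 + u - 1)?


Apply the power rule term by term:
  d/du(6u^5) = 30u^4
  d/du(-6u^4) = -24u^3
  d/du(3u^3) = 9u^2
  d/du(5u^2) = 10u
  d/du(u) = 1
  d/du(-1) = 0
p'(u) = 30u^4 - 24u^3 + 9u^2 + 10u + 1


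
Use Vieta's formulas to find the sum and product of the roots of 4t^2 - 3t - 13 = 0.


For at^2+bt+c=0: sum = -b/a, product = c/a.
a=4, b=-3, c=-13
Sum = -(-3)/4 = 3/4
Product = (-13)/4 = -13/4


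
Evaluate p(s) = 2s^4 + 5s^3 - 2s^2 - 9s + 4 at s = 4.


Using direct substitution:
  2 * (4)^4 = 512
  5 * (4)^3 = 320
  -2 * (4)^2 = -32
  -9 * (4)^1 = -36
  constant: 4
Sum = 512 + 320 - 32 - 36 + 4 = 768


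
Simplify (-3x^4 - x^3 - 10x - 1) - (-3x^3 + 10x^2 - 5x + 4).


Distribute the minus sign:
  (-3x^4 - x^3 - 10x - 1)
- (-3x^3 + 10x^2 - 5x + 4)
Negate second polynomial: 3x^3 - 10x^2 + 5x - 4
Add: -3x^4 + 2x^3 - 10x^2 - 5x - 5


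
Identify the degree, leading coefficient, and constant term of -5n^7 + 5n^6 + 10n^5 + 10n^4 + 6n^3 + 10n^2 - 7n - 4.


Highest power of n is 7, with coefficient -5. Constant term is -4.
Degree = 7, leading coefficient = -5, constant term = -4


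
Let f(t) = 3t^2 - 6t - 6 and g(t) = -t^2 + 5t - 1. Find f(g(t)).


Substitute g(t) into f:
f(g(t)) = 3*(-t^2 + 5t - 1)^2 + (-6)*(-t^2 + 5t - 1) + (-6)
(-t^2 + 5t - 1)^2 = t^4 - 10t^3 + 27t^2 - 10t + 1
Expand and combine: 3t^4 - 30t^3 + 87t^2 - 60t + 3


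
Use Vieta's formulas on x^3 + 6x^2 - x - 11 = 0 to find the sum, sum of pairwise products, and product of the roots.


Monic cubic x^3+bx^2+cx+d=0: sum=-b, pairwise sum=c, product=-d.
b=6, c=-1, d=-11
r1+r2+r3 = -6
r1r2+r1r3+r2r3 = -1
r1r2r3 = 11


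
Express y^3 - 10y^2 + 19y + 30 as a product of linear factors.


Try integer roots (divisors of 30). y=5: p(5)=0.
Divide out (y - 5): quotient is y^2 - 5y - 6.
Factor the quadratic: (y + 1)(y - 6)
Result: (y - 5)(y + 1)(y - 6)


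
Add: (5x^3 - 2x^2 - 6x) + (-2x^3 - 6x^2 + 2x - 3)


Align terms by degree and add:
  5x^3 - 2x^2 - 6x
  -2x^3 - 6x^2 + 2x - 3
= 3x^3 - 8x^2 - 4x - 3


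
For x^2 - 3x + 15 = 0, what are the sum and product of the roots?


For ax^2+bx+c=0: sum = -b/a, product = c/a.
a=1, b=-3, c=15
Sum = -(-3)/1 = 3
Product = (15)/1 = 15


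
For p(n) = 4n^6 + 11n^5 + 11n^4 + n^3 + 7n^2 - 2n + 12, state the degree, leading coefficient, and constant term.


Highest power of n is 6, with coefficient 4. Constant term is 12.
Degree = 6, leading coefficient = 4, constant term = 12


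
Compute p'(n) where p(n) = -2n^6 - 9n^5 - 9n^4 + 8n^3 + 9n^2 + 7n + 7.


Apply the power rule term by term:
  d/dn(-2n^6) = -12n^5
  d/dn(-9n^5) = -45n^4
  d/dn(-9n^4) = -36n^3
  d/dn(8n^3) = 24n^2
  d/dn(9n^2) = 18n
  d/dn(7n) = 7
  d/dn(7) = 0
p'(n) = -12n^5 - 45n^4 - 36n^3 + 24n^2 + 18n + 7


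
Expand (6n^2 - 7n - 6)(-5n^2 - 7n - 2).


Distribute each term of the first polynomial:
  (6n^2)(-5n^2 - 7n - 2) = -30n^4 - 42n^3 - 12n^2
  (-7n)(-5n^2 - 7n - 2) = 35n^3 + 49n^2 + 14n
  (-6)(-5n^2 - 7n - 2) = 30n^2 + 42n + 12
Sum: -30n^4 - 7n^3 + 67n^2 + 56n + 12


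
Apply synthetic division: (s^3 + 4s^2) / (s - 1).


Synthetic division with c = 1. Coefficients: 1, 4, 0, 0
Bring down 1.
  1 * 1 = 1; 1 + 4 = 5
  5 * 1 = 5; 5 + 0 = 5
  5 * 1 = 5; 5 + 0 = 5
Quotient: s^2 + 5s + 5, Remainder: 5


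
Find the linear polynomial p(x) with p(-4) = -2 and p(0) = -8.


p(x) = mx + b. Using p(-4)=-2, p(0)=-8:
m = (-2 + 8)/(-4) = 6/-4 = -3/2
b = -2 - m*(-4) = -2 - 6 = -8
p(x) = -(3/2)x - 8


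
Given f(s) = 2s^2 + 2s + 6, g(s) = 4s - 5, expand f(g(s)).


Substitute g(s) into f:
f(g(s)) = 2*(4s - 5)^2 + 2*(4s - 5) + 6
(4s - 5)^2 = 16s^2 - 40s + 25
Expand and combine: 32s^2 - 72s + 46


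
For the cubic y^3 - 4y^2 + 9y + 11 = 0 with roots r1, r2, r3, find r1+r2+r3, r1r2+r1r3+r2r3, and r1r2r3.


Monic cubic y^3+by^2+cy+d=0: sum=-b, pairwise sum=c, product=-d.
b=-4, c=9, d=11
r1+r2+r3 = 4
r1r2+r1r3+r2r3 = 9
r1r2r3 = -11


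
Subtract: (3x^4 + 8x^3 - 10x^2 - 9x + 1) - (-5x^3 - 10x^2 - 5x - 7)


Distribute the minus sign:
  (3x^4 + 8x^3 - 10x^2 - 9x + 1)
- (-5x^3 - 10x^2 - 5x - 7)
Negate second polynomial: 5x^3 + 10x^2 + 5x + 7
Add: 3x^4 + 13x^3 - 4x + 8


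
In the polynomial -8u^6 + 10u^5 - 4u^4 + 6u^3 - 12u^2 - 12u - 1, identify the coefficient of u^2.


Read off the coefficient of u^2: -12


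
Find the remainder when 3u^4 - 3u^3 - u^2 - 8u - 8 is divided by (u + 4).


By the Remainder Theorem, the remainder equals p(-4):
  3*(-4)^4 = 768
  -3*(-4)^3 = 192
  -1*(-4)^2 = -16
  -8*(-4)^1 = 32
  constant: -8
Sum: 768 + 192 - 16 + 32 - 8 = 968


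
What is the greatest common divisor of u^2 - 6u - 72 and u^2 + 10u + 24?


Factor each:
  u^2 - 6u - 72 = (u + 6)(u - 12)
  u^2 + 10u + 24 = (u + 6)(u + 4)
Common monic factor: u + 6


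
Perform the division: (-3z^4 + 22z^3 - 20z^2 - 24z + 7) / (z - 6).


(-3z^4 + 22z^3 - 20z^2 - 24z + 7) / (z - 6)
Step 1: -3z^3 * (z - 6) = -3z^4 + 18z^3; subtract.
Step 2: 4z^2 * (z - 6) = 4z^3 - 24z^2; subtract.
Step 3: 4z * (z - 6) = 4z^2 - 24z; subtract.
Step 4: 0 * (z - 6) = 0; subtract.
Quotient: -3z^3 + 4z^2 + 4z, Remainder: 7


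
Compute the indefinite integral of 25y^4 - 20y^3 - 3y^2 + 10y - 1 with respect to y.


Reverse power rule on each term:
  ∫ 25y^4 dy = 5y^5
  ∫ -20y^3 dy = -5y^4
  ∫ -3y^2 dy = -y^3
  ∫ 10y dy = 5y^2
  ∫ -1 dy = -y
F(y) = 5y^5 - 5y^4 - y^3 + 5y^2 - y + C


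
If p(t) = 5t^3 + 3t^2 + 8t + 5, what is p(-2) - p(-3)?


p(-2) = -39
p(-3) = -127
p(-2) - p(-3) = -39 + 127 = 88


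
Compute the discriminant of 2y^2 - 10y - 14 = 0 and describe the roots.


D = b^2 - 4ac = (-10)^2 - 4(2)(-14) = 100 + 112 = 212
Since D > 0: two distinct irrational roots


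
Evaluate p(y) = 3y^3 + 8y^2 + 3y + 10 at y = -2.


Using direct substitution:
  3 * (-2)^3 = -24
  8 * (-2)^2 = 32
  3 * (-2)^1 = -6
  constant: 10
Sum = -24 + 32 - 6 + 10 = 12


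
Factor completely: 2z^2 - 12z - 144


Roots satisfy r1 + r2 = -b/a = 6 and r1*r2 = c/a = -72.
So r1 = 12, r2 = -6.
2z^2 - 12z - 144 = 2(z - r1)(z - r2) = 2(z - 12)(z + 6)


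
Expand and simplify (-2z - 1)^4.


Expand (-2z - 1)^4 by repeated multiplication:
  (-2z - 1)^2 = 4z^2 + 4z + 1
  (-2z - 1)^3 = -8z^3 - 12z^2 - 6z - 1
= 16z^4 + 32z^3 + 24z^2 + 8z + 1


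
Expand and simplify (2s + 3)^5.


Expand (2s + 3)^5 by repeated multiplication:
  (2s + 3)^2 = 4s^2 + 12s + 9
  (2s + 3)^3 = 8s^3 + 36s^2 + 54s + 27
  (2s + 3)^4 = 16s^4 + 96s^3 + 216s^2 + 216s + 81
= 32s^5 + 240s^4 + 720s^3 + 1080s^2 + 810s + 243


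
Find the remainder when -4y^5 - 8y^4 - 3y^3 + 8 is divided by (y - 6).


By the Remainder Theorem, the remainder equals p(6):
  -4*(6)^5 = -31104
  -8*(6)^4 = -10368
  -3*(6)^3 = -648
  0*(6)^2 = 0
  0*(6)^1 = 0
  constant: 8
Sum: -31104 - 10368 - 648 + 0 + 0 + 8 = -42112


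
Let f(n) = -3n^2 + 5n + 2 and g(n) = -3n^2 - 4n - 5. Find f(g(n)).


Substitute g(n) into f:
f(g(n)) = -3*(-3n^2 - 4n - 5)^2 + 5*(-3n^2 - 4n - 5) + 2
(-3n^2 - 4n - 5)^2 = 9n^4 + 24n^3 + 46n^2 + 40n + 25
Expand and combine: -27n^4 - 72n^3 - 153n^2 - 140n - 98


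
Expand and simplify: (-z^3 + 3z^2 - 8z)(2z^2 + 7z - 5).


Distribute each term of the first polynomial:
  (-z^3)(2z^2 + 7z - 5) = -2z^5 - 7z^4 + 5z^3
  (3z^2)(2z^2 + 7z - 5) = 6z^4 + 21z^3 - 15z^2
  (-8z)(2z^2 + 7z - 5) = -16z^3 - 56z^2 + 40z
Sum: -2z^5 - z^4 + 10z^3 - 71z^2 + 40z


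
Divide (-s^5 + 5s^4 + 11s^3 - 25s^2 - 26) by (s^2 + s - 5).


(-s^5 + 5s^4 + 11s^3 - 25s^2 - 26) / (s^2 + s - 5)
Step 1: -s^3 * (s^2 + s - 5) = -s^5 - s^4 + 5s^3; subtract.
Step 2: 6s^2 * (s^2 + s - 5) = 6s^4 + 6s^3 - 30s^2; subtract.
Step 3: 0 * (s^2 + s - 5) = 0; subtract.
Step 4: 5 * (s^2 + s - 5) = 5s^2 + 5s - 25; subtract.
Quotient: -s^3 + 6s^2 + 5, Remainder: -5s - 1


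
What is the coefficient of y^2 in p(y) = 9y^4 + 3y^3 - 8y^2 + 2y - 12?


Read off the coefficient of y^2: -8


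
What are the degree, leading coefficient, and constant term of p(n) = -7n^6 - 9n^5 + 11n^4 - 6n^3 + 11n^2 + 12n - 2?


Highest power of n is 6, with coefficient -7. Constant term is -2.
Degree = 6, leading coefficient = -7, constant term = -2


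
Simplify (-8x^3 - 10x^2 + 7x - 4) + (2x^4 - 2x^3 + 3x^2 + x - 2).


Align terms by degree and add:
  -8x^3 - 10x^2 + 7x - 4
+ 2x^4 - 2x^3 + 3x^2 + x - 2
= 2x^4 - 10x^3 - 7x^2 + 8x - 6


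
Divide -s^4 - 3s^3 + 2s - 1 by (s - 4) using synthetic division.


Synthetic division with c = 4. Coefficients: -1, -3, 0, 2, -1
Bring down -1.
  -1 * 4 = -4; -4 - 3 = -7
  -7 * 4 = -28; -28 + 0 = -28
  -28 * 4 = -112; -112 + 2 = -110
  -110 * 4 = -440; -440 - 1 = -441
Quotient: -s^3 - 7s^2 - 28s - 110, Remainder: -441


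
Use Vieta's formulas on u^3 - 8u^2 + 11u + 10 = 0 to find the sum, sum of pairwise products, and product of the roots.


Monic cubic u^3+bu^2+cu+d=0: sum=-b, pairwise sum=c, product=-d.
b=-8, c=11, d=10
r1+r2+r3 = 8
r1r2+r1r3+r2r3 = 11
r1r2r3 = -10


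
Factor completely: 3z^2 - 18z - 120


Roots satisfy r1 + r2 = -b/a = 6 and r1*r2 = c/a = -40.
So r1 = 10, r2 = -4.
3z^2 - 18z - 120 = 3(z - r1)(z - r2) = 3(z - 10)(z + 4)


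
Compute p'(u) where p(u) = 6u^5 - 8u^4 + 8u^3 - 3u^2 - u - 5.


Apply the power rule term by term:
  d/du(6u^5) = 30u^4
  d/du(-8u^4) = -32u^3
  d/du(8u^3) = 24u^2
  d/du(-3u^2) = -6u
  d/du(-u) = -1
  d/du(-5) = 0
p'(u) = 30u^4 - 32u^3 + 24u^2 - 6u - 1


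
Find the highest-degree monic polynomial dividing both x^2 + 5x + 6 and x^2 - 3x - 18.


Factor each:
  x^2 + 5x + 6 = (x + 3)(x + 2)
  x^2 - 3x - 18 = (x + 3)(x - 6)
Common monic factor: x + 3


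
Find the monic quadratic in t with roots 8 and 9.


p(t) = (t - 8)(t - 9)
Expand: t^2 - 17t + 72


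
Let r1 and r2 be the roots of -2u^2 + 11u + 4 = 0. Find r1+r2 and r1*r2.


For au^2+bu+c=0: sum = -b/a, product = c/a.
a=-2, b=11, c=4
Sum = -(11)/-2 = 11/2
Product = (4)/-2 = -2


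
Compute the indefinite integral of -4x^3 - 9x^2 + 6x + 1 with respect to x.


Reverse power rule on each term:
  ∫ -4x^3 dx = -x^4
  ∫ -9x^2 dx = -3x^3
  ∫ 6x dx = 3x^2
  ∫ 1 dx = x
F(x) = -x^4 - 3x^3 + 3x^2 + x + C


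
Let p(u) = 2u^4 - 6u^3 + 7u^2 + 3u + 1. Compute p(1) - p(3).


p(1) = 7
p(3) = 73
p(1) - p(3) = 7 - 73 = -66


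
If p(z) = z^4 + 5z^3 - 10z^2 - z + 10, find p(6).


Using direct substitution:
  1 * (6)^4 = 1296
  5 * (6)^3 = 1080
  -10 * (6)^2 = -360
  -1 * (6)^1 = -6
  constant: 10
Sum = 1296 + 1080 - 360 - 6 + 10 = 2020


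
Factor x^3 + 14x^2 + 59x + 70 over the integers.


Try integer roots (divisors of 70). x=-5: p(-5)=0.
Divide out (x + 5): quotient is x^2 + 9x + 14.
Factor the quadratic: (x + 7)(x + 2)
Result: (x + 5)(x + 7)(x + 2)


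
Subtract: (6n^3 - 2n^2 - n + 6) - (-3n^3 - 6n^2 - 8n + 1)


Distribute the minus sign:
  (6n^3 - 2n^2 - n + 6)
- (-3n^3 - 6n^2 - 8n + 1)
Negate second polynomial: 3n^3 + 6n^2 + 8n - 1
Add: 9n^3 + 4n^2 + 7n + 5


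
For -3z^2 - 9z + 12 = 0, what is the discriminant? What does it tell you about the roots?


D = b^2 - 4ac = (-9)^2 - 4(-3)(12) = 81 + 144 = 225
Since D > 0: two distinct rational roots


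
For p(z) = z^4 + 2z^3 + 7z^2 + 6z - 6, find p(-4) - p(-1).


p(-4) = 210
p(-1) = -6
p(-4) - p(-1) = 210 + 6 = 216


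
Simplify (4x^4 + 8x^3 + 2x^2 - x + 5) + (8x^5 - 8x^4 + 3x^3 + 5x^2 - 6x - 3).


Align terms by degree and add:
  4x^4 + 8x^3 + 2x^2 - x + 5
+ 8x^5 - 8x^4 + 3x^3 + 5x^2 - 6x - 3
= 8x^5 - 4x^4 + 11x^3 + 7x^2 - 7x + 2


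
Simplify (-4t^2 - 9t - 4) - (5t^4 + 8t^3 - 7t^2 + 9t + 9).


Distribute the minus sign:
  (-4t^2 - 9t - 4)
- (5t^4 + 8t^3 - 7t^2 + 9t + 9)
Negate second polynomial: -5t^4 - 8t^3 + 7t^2 - 9t - 9
Add: -5t^4 - 8t^3 + 3t^2 - 18t - 13


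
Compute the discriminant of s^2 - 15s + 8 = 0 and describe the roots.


D = b^2 - 4ac = (-15)^2 - 4(1)(8) = 225 - 32 = 193
Since D > 0: two distinct irrational roots


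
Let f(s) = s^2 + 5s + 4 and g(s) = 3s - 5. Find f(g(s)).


Substitute g(s) into f:
f(g(s)) = 1*(3s - 5)^2 + 5*(3s - 5) + 4
(3s - 5)^2 = 9s^2 - 30s + 25
Expand and combine: 9s^2 - 15s + 4


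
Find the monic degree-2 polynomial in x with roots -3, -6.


p(x) = (x + 3)(x + 6)
Expand: x^2 + 9x + 18


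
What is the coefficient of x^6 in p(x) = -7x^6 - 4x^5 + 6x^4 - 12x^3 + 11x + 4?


Read off the coefficient of x^6: -7


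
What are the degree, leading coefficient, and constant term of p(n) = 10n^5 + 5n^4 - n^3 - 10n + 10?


Highest power of n is 5, with coefficient 10. Constant term is 10.
Degree = 5, leading coefficient = 10, constant term = 10


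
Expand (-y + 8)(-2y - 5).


Distribute each term of the first polynomial:
  (-y)(-2y - 5) = 2y^2 + 5y
  (8)(-2y - 5) = -16y - 40
Sum: 2y^2 - 11y - 40


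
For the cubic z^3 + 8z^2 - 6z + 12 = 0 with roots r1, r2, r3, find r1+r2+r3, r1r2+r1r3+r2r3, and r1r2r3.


Monic cubic z^3+bz^2+cz+d=0: sum=-b, pairwise sum=c, product=-d.
b=8, c=-6, d=12
r1+r2+r3 = -8
r1r2+r1r3+r2r3 = -6
r1r2r3 = -12


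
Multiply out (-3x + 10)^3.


Expand (-3x + 10)^3 by repeated multiplication:
  (-3x + 10)^2 = 9x^2 - 60x + 100
= -27x^3 + 270x^2 - 900x + 1000


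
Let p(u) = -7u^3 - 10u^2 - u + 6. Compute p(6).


Using direct substitution:
  -7 * (6)^3 = -1512
  -10 * (6)^2 = -360
  -1 * (6)^1 = -6
  constant: 6
Sum = -1512 - 360 - 6 + 6 = -1872


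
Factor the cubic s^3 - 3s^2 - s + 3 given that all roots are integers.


Try integer roots (divisors of 3). s=3: p(3)=0.
Divide out (s - 3): quotient is s^2 - 1.
Factor the quadratic: (s + 1)(s - 1)
Result: (s - 3)(s + 1)(s - 1)


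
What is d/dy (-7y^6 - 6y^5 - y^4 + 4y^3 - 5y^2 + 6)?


Apply the power rule term by term:
  d/dy(-7y^6) = -42y^5
  d/dy(-6y^5) = -30y^4
  d/dy(-y^4) = -4y^3
  d/dy(4y^3) = 12y^2
  d/dy(-5y^2) = -10y
  d/dy(6) = 0
p'(y) = -42y^5 - 30y^4 - 4y^3 + 12y^2 - 10y


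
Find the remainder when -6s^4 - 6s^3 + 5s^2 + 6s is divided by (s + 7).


By the Remainder Theorem, the remainder equals p(-7):
  -6*(-7)^4 = -14406
  -6*(-7)^3 = 2058
  5*(-7)^2 = 245
  6*(-7)^1 = -42
  constant: 0
Sum: -14406 + 2058 + 245 - 42 + 0 = -12145


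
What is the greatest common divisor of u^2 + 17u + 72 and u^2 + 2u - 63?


Factor each:
  u^2 + 17u + 72 = (u + 9)(u + 8)
  u^2 + 2u - 63 = (u + 9)(u - 7)
Common monic factor: u + 9


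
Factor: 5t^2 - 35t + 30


Roots satisfy r1 + r2 = -b/a = 7 and r1*r2 = c/a = 6.
So r1 = 6, r2 = 1.
5t^2 - 35t + 30 = 5(t - r1)(t - r2) = 5(t - 6)(t - 1)


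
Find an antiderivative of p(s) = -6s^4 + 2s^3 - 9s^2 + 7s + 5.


Reverse power rule on each term:
  ∫ -6s^4 ds = -(6/5)s^5
  ∫ 2s^3 ds = (1/2)s^4
  ∫ -9s^2 ds = -3s^3
  ∫ 7s ds = (7/2)s^2
  ∫ 5 ds = 5s
F(s) = -(6/5)s^5 + (1/2)s^4 - 3s^3 + (7/2)s^2 + 5s + C


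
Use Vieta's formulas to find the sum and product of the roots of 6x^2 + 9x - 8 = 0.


For ax^2+bx+c=0: sum = -b/a, product = c/a.
a=6, b=9, c=-8
Sum = -(9)/6 = -3/2
Product = (-8)/6 = -4/3


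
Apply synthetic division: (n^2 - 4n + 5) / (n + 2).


Synthetic division with c = -2. Coefficients: 1, -4, 5
Bring down 1.
  1 * -2 = -2; -2 - 4 = -6
  -6 * -2 = 12; 12 + 5 = 17
Quotient: n - 6, Remainder: 17
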